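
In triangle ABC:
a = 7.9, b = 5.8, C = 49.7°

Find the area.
Using A = ½ab·sin(C):
A = ½·7.9·5.8·sin(49.7°) = ½·45.82·0.762668 = 17.47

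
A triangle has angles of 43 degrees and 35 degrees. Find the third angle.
Sum of angles in a triangle = 180 degrees
Third angle = 180 - 43 - 35
Third angle = 102 degrees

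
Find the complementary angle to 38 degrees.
Complementary angles sum to 90 degrees.
Other angle = 90 - 38
Other angle = 52 degrees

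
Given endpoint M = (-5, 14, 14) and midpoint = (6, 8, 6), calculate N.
N = (2×6 - (-5), 2×8 - 14, 2×6 - 14) = (17, 2, -2)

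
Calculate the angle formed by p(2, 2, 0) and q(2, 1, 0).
p·q = 6, |p|² = 8, |q|² = 5
cos θ = 6/√40 ≈ 0.9487
θ ≈ 18.43°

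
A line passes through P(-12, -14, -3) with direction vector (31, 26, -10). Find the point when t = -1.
P(-1) = (-12 + 31(-1), -14 + 26(-1), -3 + (-10)(-1)) = (-43, -40, 7)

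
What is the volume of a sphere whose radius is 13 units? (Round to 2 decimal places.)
Volume = (4/3) * pi * r³
Volume = (4/3) * pi * 13³
Volume = (4/3) * pi * 2197
Volume = 9202.77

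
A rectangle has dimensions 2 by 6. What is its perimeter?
Perimeter = 2 * (length + width)
Perimeter = 2 * (2 + 6)
Perimeter = 2 * 8
Perimeter = 16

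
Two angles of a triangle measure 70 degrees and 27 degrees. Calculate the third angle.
Sum of angles in a triangle = 180 degrees
Third angle = 180 - 70 - 27
Third angle = 83 degrees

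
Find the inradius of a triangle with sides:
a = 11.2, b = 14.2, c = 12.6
s = (a+b+c)/2 = (11.2+14.2+12.6)/2 = 19
Area = √(s(s-a)(s-b)(s-c)) = √(19·7.8·4.8·6.4) = 67.4737
r = Area/s = 67.4737/19 = 3.551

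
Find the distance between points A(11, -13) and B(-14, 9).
Using the distance formula: d = sqrt((x₂-x₁)² + (y₂-y₁)²)
dx = (-14) - 11 = -25
dy = 9 - (-13) = 22
d = sqrt((-25)² + 22²) = sqrt(625 + 484) = sqrt(1109) = 33.30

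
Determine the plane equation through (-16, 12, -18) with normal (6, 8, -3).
d = n·P = (6)(-16) + (8)(12) + (-3)(-18) = 54
Plane: 6x + 8y - 3z = 54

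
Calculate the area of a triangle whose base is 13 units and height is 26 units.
Area = (1/2) * base * height
Area = (1/2) * 13 * 26
Area = 169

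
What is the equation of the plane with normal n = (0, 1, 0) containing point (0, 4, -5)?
d = n·P = (0)(0) + (1)(4) + (0)(-5) = 4
Plane: y = 4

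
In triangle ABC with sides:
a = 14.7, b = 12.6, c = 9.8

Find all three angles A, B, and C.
By the law of cosines:
cos(A) = (b² + c² - a²)/(2bc) = 0.156746  →  A = 80.98°
cos(B) = (a² + c² - b²)/(2ac) = 0.532313  →  B = 57.84°
cos(C) = (a² + b² - c²)/(2ab) = 0.752646  →  C = 41.18°
Check: A + B + C = 180.0° ✓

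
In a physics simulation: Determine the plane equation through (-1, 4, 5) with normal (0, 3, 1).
d = n·P = (0)(-1) + (3)(4) + (1)(5) = 17
Plane: 3y + z = 17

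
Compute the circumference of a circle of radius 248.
Circumference = 2 * pi * r
Circumference = 2 * pi * 248
Circumference = 1558.23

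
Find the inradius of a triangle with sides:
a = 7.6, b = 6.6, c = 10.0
s = (a+b+c)/2 = (7.6+6.6+10.0)/2 = 12.1
Area = √(s(s-a)(s-b)(s-c)) = √(12.1·4.5·5.5·2.1) = 25.0778
r = Area/s = 25.0778/12.1 = 2.073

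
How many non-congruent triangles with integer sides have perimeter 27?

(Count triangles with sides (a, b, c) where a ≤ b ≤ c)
With a ≤ b ≤ c and a + b + c = 27, the triangle inequality a + b > c gives c < 27/2, so c ≤ 13.
Iterate a from 1 to ⌊p/3⌋ = 9; for each a, b ranges from a to ⌊(p−a)/2⌋ with c = p − a − b, keeping only c ≥ b.
Triples: (1, 13, 13), (2, 12, 13), (3, 11, 13), …
Count = 19 triangles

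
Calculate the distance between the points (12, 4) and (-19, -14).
Using the distance formula: d = sqrt((x₂-x₁)² + (y₂-y₁)²)
dx = (-19) - 12 = -31
dy = (-14) - 4 = -18
d = sqrt((-31)² + (-18)²) = sqrt(961 + 324) = sqrt(1285) = 35.85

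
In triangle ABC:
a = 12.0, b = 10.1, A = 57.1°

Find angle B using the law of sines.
sin(B)/b = sin(A)/a
sin(B) = b·sin(A)/a = 10.1·sin(57.1°)/12.0 = 0.706680
B = arcsin(0.706680) = 44.97°  (b ≤ a, so B ≤ A and the acute solution is unique)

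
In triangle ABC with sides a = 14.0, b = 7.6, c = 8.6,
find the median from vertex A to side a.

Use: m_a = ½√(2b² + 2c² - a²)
m_a = ½√(2·7.6² + 2·8.6² - 14.0²)
m_a = ½√(115.52 + 147.92 - 196) = ½√67.44 = 4.106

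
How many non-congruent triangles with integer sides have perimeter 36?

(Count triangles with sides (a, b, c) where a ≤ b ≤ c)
With a ≤ b ≤ c and a + b + c = 36, the triangle inequality a + b > c gives c < 36/2, so c ≤ 17.
Iterate a from 1 to ⌊p/3⌋ = 12; for each a, b ranges from a to ⌊(p−a)/2⌋ with c = p − a − b, keeping only c ≥ b.
Triples: (2, 17, 17), (3, 16, 17), (4, 15, 17), …
Count = 27 triangles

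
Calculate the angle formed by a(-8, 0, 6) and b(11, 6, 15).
a·b = 2, |a|² = 100, |b|² = 382
cos θ = 2/√38200 ≈ 0.01023
θ ≈ 89.41°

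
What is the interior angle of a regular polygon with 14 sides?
Interior angle of a regular n-gon = (n-2)*180/n
Interior angle = (14-2)*180/14
Interior angle = 12*180/14
Interior angle = 2160/14
Interior angle = 154.29 degrees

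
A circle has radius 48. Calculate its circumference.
Circumference = 2 * pi * r
Circumference = 2 * pi * 48
Circumference = 301.59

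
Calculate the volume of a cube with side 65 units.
Volume = s³
Volume = 65³
Volume = 274625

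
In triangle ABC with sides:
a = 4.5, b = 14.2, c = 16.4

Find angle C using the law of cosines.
cos(C) = (a² + b² - c²)/(2ab)
cos(C) = (4.5² + 14.2² - 16.4²)/(2·4.5·14.2) = -47.07/127.8 = -0.368310
C = arccos(-0.368310) = 111.6°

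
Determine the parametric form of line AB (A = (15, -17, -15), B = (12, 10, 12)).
Direction vector d = B - A = (-3, 27, 27)
x = 15 - 3t, y = -17 + 27t, z = -15 + 27t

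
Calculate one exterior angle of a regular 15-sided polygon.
Exterior angle of a regular n-gon = 360/n
Exterior angle = 360/15
Exterior angle = 24 degrees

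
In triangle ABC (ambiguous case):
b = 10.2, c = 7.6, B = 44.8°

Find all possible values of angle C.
sin(C)/c = sin(B)/b  →  sin(C) = c·sin(B)/b = 7.6·sin(44.8°)/10.2 = 0.525022
C₁ = arcsin(0.525022) = 31.67°,  C₂ = 180° - C₁ = 148.33°
Check C₂: A = 180° - 44.8° - 148.33° = -13.13° ≤ 0, rejected
C = 31.67° (one solution)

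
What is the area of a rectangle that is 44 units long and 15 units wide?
Area = length * width
Area = 44 * 15
Area = 660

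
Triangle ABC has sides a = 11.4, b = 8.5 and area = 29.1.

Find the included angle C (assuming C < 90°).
Area = ½ab·sin(C)  →  sin(C) = 2·Area/(ab)
sin(C) = 2·29.1/(11.4·8.5) = 0.600619
C = arcsin(0.600619) = 36.91°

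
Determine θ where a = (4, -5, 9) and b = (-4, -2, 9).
a·b = 75, |a|² = 122, |b|² = 101
cos θ = 75/√12322 ≈ 0.6756
θ ≈ 47.5°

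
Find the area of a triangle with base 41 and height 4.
Area = (1/2) * base * height
Area = (1/2) * 41 * 4
Area = 82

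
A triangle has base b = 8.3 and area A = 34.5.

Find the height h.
A = ½bh  →  h = 2A/b
h = 2·34.5/8.3 = 8.313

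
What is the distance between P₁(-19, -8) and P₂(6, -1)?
Using the distance formula: d = sqrt((x₂-x₁)² + (y₂-y₁)²)
dx = 6 - (-19) = 25
dy = (-1) - (-8) = 7
d = sqrt(25² + 7²) = sqrt(625 + 49) = sqrt(674) = 25.96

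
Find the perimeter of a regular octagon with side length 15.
Perimeter = number of sides * side length
Perimeter = 8 * 15
Perimeter = 120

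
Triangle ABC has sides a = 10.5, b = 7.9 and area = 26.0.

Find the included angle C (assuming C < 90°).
Area = ½ab·sin(C)  →  sin(C) = 2·Area/(ab)
sin(C) = 2·26.0/(10.5·7.9) = 0.626884
C = arcsin(0.626884) = 38.82°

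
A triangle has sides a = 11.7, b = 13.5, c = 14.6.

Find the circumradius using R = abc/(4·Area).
s = (a+b+c)/2 = 19.9
Area = √(s(s-a)(s-b)(s-c)) = √(19.9·8.2·6.4·5.3) = 74.398
R = abc/(4·Area) = (11.7·13.5·14.6)/(4·74.398) = 2306.07/297.592 = 7.749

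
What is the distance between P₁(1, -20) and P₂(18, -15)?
Using the distance formula: d = sqrt((x₂-x₁)² + (y₂-y₁)²)
dx = 18 - 1 = 17
dy = (-15) - (-20) = 5
d = sqrt(17² + 5²) = sqrt(289 + 25) = sqrt(314) = 17.72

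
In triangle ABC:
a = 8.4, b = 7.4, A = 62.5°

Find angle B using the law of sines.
sin(B)/b = sin(A)/a
sin(B) = b·sin(A)/a = 7.4·sin(62.5°)/8.4 = 0.781414
B = arcsin(0.781414) = 51.39°  (b ≤ a, so B ≤ A and the acute solution is unique)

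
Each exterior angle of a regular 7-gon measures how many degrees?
Exterior angle of a regular n-gon = 360/n
Exterior angle = 360/7
Exterior angle = 51.43 degrees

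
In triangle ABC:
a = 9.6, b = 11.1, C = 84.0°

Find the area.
Using A = ½ab·sin(C):
A = ½·9.6·11.1·sin(84.0°) = ½·106.56·0.994522 = 52.99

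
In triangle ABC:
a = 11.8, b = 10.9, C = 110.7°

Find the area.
Using A = ½ab·sin(C):
A = ½·11.8·10.9·sin(110.7°) = ½·128.62·0.935444 = 60.16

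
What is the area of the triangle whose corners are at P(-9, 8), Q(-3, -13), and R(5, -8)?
Using the coordinate formula: Area = (1/2)|x₁(y₂-y₃) + x₂(y₃-y₁) + x₃(y₁-y₂)|
Area = (1/2)|(-9)((-13)-(-8)) + (-3)((-8)-8) + 5(8-(-13))|
Area = (1/2)|(-9)*(-5) + (-3)*(-16) + 5*21|
Area = (1/2)|45 + 48 + 105|
Area = (1/2)*198 = 99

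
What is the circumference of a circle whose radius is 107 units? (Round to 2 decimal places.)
Circumference = 2 * pi * r
Circumference = 2 * pi * 107
Circumference = 672.30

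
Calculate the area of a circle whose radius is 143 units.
Area = pi * r²
Area = pi * 143²
Area = pi * 20449
Area = 64242.43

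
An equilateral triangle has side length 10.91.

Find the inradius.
For an equilateral triangle, r = s/(2√3) where s is the side.
r = 10.91/(2√3) = 10.91/3.464102 = 3.149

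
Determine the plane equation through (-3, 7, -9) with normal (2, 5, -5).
d = n·P = (2)(-3) + (5)(7) + (-5)(-9) = 74
Plane: 2x + 5y - 5z = 74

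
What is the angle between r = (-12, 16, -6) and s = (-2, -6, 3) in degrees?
r·s = -90, |r|² = 436, |s|² = 49
cos θ = -90/√21364 ≈ -0.6157
θ ≈ 128.0°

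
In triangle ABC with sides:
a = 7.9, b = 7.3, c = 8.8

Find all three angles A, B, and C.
By the law of cosines:
cos(A) = (b² + c² - a²)/(2bc) = 0.531756  →  A = 57.88°
cos(B) = (a² + c² - b²)/(2ac) = 0.622555  →  B = 51.5°
cos(C) = (a² + b² - c²)/(2ab) = 0.331715  →  C = 70.63°
Check: A + B + C = 180.0° ✓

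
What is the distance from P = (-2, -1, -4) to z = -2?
d = |0(-2) + 0(-1) + 1(-4) - (-2)| / √(0² + 0² + 1²) = 2/√1 = 2.0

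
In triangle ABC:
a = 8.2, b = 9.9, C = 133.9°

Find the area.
Using A = ½ab·sin(C):
A = ½·8.2·9.9·sin(133.9°) = ½·81.18·0.720551 = 29.25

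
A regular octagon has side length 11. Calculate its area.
For a regular 8-gon with side length s = 11:
Apothem a = s / (2*tan(pi/8)) = 11 / (2*tan(pi/8)) ≈ 13.2782
Perimeter P = 8 * 11 = 88
Area = (1/2) * P * a = (1/2) * 88 * 13.2782 = 584.24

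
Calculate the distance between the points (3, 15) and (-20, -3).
Using the distance formula: d = sqrt((x₂-x₁)² + (y₂-y₁)²)
dx = (-20) - 3 = -23
dy = (-3) - 15 = -18
d = sqrt((-23)² + (-18)²) = sqrt(529 + 324) = sqrt(853) = 29.21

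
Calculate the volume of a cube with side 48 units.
Volume = s³
Volume = 48³
Volume = 110592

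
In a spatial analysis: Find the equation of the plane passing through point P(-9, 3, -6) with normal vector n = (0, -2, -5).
d = n·P = (0)(-9) + (-2)(3) + (-5)(-6) = 24
Plane: -2y - 5z = 24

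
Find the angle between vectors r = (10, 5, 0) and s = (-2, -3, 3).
r·s = -35, |r|² = 125, |s|² = 22
cos θ = -35/√2750 ≈ -0.6674
θ ≈ 131.9°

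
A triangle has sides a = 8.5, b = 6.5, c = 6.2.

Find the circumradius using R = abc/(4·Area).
s = (a+b+c)/2 = 10.6
Area = √(s(s-a)(s-b)(s-c)) = √(10.6·2.1·4.1·4.4) = 20.0392
R = abc/(4·Area) = (8.5·6.5·6.2)/(4·20.0392) = 342.55/80.1568 = 4.273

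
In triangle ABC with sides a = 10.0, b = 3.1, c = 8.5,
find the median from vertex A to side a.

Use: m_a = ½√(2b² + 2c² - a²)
m_a = ½√(2·3.1² + 2·8.5² - 10.0²)
m_a = ½√(19.22 + 144.5 - 100) = ½√63.72 = 3.991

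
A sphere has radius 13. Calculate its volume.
Volume = (4/3) * pi * r³
Volume = (4/3) * pi * 13³
Volume = (4/3) * pi * 2197
Volume = 9202.77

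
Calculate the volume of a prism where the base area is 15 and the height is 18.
Volume = base area * height
Volume = 15 * 18
Volume = 270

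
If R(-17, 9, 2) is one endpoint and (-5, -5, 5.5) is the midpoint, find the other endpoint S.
S = (2×(-5) - (-17), 2×(-5) - 9, 2×5.5 - 2) = (7, -19, 9)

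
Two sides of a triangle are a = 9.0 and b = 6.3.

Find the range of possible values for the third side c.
By the triangle inequality: |a - b| < c < a + b
|9.0 - 6.3| < c < 9.0 + 6.3
2.7 < c < 15.3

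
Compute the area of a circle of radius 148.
Area = pi * r²
Area = pi * 148²
Area = pi * 21904
Area = 68813.45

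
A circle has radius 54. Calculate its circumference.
Circumference = 2 * pi * r
Circumference = 2 * pi * 54
Circumference = 339.29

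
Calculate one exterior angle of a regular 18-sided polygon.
Exterior angle of a regular n-gon = 360/n
Exterior angle = 360/18
Exterior angle = 20 degrees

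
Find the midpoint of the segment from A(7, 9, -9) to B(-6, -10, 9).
Midpoint = ((7-6)/2, (9-10)/2, (-9+9)/2) = (0.5, -0.5, 0)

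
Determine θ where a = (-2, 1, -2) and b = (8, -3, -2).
a·b = -15, |a|² = 9, |b|² = 77
cos θ = -15/√693 ≈ -0.5698
θ ≈ 124.7°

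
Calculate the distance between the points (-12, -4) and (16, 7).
Using the distance formula: d = sqrt((x₂-x₁)² + (y₂-y₁)²)
dx = 16 - (-12) = 28
dy = 7 - (-4) = 11
d = sqrt(28² + 11²) = sqrt(784 + 121) = sqrt(905) = 30.08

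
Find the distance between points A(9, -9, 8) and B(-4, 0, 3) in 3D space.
d = √[(-13)² + (9)² + (-5)²] = √275 = 16.58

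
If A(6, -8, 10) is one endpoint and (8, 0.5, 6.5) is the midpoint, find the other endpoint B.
B = (2×8 - 6, 2×0.5 - (-8), 2×6.5 - 10) = (10, 9, 3)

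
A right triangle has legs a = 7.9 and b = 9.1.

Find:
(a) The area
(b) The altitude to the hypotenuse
(a) Area = ½ab = ½·7.9·9.1 = 35.945
(b) Hypotenuse c = √(7.9² + 9.1²) = √145.22 = 12.0507
    Area = ½·c·h_c  →  h_c = 2·Area/c = 2·35.945/12.0507 = 5.966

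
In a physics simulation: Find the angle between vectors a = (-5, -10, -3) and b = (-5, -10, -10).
a·b = 155, |a|² = 134, |b|² = 225
cos θ = 155/√30150 ≈ 0.8927
θ ≈ 26.79°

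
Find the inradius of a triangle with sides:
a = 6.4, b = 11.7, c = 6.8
s = (a+b+c)/2 = (6.4+11.7+6.8)/2 = 12.45
Area = √(s(s-a)(s-b)(s-c)) = √(12.45·6.05·0.75·5.65) = 17.8656
r = Area/s = 17.8656/12.45 = 1.435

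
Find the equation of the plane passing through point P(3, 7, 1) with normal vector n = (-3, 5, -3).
d = n·P = (-3)(3) + (5)(7) + (-3)(1) = 23
Plane: -3x + 5y - 3z = 23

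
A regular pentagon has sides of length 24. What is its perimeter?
Perimeter = number of sides * side length
Perimeter = 5 * 24
Perimeter = 120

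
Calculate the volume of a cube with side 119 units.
Volume = s³
Volume = 119³
Volume = 1685159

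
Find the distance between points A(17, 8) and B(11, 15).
Using the distance formula: d = sqrt((x₂-x₁)² + (y₂-y₁)²)
dx = 11 - 17 = -6
dy = 15 - 8 = 7
d = sqrt((-6)² + 7²) = sqrt(36 + 49) = sqrt(85) = 9.22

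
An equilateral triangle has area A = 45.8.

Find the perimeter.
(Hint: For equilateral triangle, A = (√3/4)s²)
A = (√3/4)s²  →  s² = 4A/√3 = 4·45.8/√3 = 105.771
s = 10.2845
Perimeter = 3s = 30.85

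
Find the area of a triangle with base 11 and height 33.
Area = (1/2) * base * height
Area = (1/2) * 11 * 33
Area = 181.50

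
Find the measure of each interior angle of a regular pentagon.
Interior angle of a regular n-gon = (n-2)*180/n
Interior angle = (5-2)*180/5
Interior angle = 3*180/5
Interior angle = 540/5
Interior angle = 108 degrees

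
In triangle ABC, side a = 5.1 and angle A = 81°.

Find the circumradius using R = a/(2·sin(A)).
R = a/(2·sin(A)) = 5.1/(2·sin(81°))
R = 5.1/(2·0.987688) = 5.1/1.975377 = 2.582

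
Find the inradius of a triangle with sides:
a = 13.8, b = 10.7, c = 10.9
s = (a+b+c)/2 = (13.8+10.7+10.9)/2 = 17.7
Area = √(s(s-a)(s-b)(s-c)) = √(17.7·3.9·7·6.8) = 57.3221
r = Area/s = 57.3221/17.7 = 3.239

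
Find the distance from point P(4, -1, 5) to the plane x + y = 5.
d = |1(4) + 1(-1) + 0(5) - (5)| / √(1² + 1² + 0²) = 2/√2 = 1.414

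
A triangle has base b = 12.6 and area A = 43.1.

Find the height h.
A = ½bh  →  h = 2A/b
h = 2·43.1/12.6 = 6.841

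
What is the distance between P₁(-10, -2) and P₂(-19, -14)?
Using the distance formula: d = sqrt((x₂-x₁)² + (y₂-y₁)²)
dx = (-19) - (-10) = -9
dy = (-14) - (-2) = -12
d = sqrt((-9)² + (-12)²) = sqrt(81 + 144) = sqrt(225) = 15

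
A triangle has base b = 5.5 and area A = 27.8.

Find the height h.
A = ½bh  →  h = 2A/b
h = 2·27.8/5.5 = 10.11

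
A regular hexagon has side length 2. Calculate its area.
For a regular 6-gon with side length s = 2:
Apothem a = s / (2*tan(pi/6)) = 2 / (2*tan(pi/6)) ≈ 1.7321
Perimeter P = 6 * 2 = 12
Area = (1/2) * P * a = (1/2) * 12 * 1.7321 = 10.39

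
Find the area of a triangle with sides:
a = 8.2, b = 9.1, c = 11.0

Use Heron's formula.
s = (a+b+c)/2 = (8.2+9.1+11.0)/2 = 14.15
A = √(s(s-a)(s-b)(s-c)) = √(14.15·5.95·5.05·3.15)
A = √1339.29 = 36.6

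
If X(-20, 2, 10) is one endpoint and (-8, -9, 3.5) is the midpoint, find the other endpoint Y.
Y = (2×(-8) - (-20), 2×(-9) - 2, 2×3.5 - 10) = (4, -20, -3)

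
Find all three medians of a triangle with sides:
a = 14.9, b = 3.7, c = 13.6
Using m_x = ½√(2y² + 2z² - x²):
m_a = ½√(2·3.7² + 2·13.6² - 14.9²) = ½√175.29 = 6.62
m_b = ½√(2·14.9² + 2·13.6² - 3.7²) = ½√800.25 = 14.14
m_c = ½√(2·14.9² + 2·3.7² - 13.6²) = ½√286.44 = 8.462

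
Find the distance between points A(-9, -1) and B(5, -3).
Using the distance formula: d = sqrt((x₂-x₁)² + (y₂-y₁)²)
dx = 5 - (-9) = 14
dy = (-3) - (-1) = -2
d = sqrt(14² + (-2)²) = sqrt(196 + 4) = sqrt(200) = 14.14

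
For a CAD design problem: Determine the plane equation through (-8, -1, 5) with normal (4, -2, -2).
d = n·P = (4)(-8) + (-2)(-1) + (-2)(5) = -40
Plane: 4x - 2y - 2z = -40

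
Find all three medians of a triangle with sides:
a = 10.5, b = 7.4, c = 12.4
Using m_x = ½√(2y² + 2z² - x²):
m_a = ½√(2·7.4² + 2·12.4² - 10.5²) = ½√306.79 = 8.758
m_b = ½√(2·10.5² + 2·12.4² - 7.4²) = ½√473.26 = 10.88
m_c = ½√(2·10.5² + 2·7.4² - 12.4²) = ½√176.26 = 6.638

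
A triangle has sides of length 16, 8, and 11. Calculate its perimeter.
Perimeter = sum of all sides
Perimeter = 16 + 8 + 11
Perimeter = 35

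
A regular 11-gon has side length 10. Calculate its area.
For a regular 11-gon with side length s = 10:
Apothem a = s / (2*tan(pi/11)) = 10 / (2*tan(pi/11)) ≈ 17.0284
Perimeter P = 11 * 10 = 110
Area = (1/2) * P * a = (1/2) * 110 * 17.0284 = 936.56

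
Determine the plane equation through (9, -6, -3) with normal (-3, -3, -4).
d = n·P = (-3)(9) + (-3)(-6) + (-4)(-3) = 3
Plane: -3x - 3y - 4z = 3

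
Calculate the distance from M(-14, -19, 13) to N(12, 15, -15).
d = √[(26)² + (34)² + (-28)²] = √2616 = 51.15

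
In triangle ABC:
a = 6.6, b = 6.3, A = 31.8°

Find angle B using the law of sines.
sin(B)/b = sin(A)/a
sin(B) = b·sin(A)/a = 6.3·sin(31.8°)/6.6 = 0.503003
B = arcsin(0.503003) = 30.2°  (b ≤ a, so B ≤ A and the acute solution is unique)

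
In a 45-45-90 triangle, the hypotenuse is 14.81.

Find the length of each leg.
In a 45-45-90 triangle, hypotenuse = leg·√2  →  leg = hypotenuse/√2
leg = 14.81/√2 = 10.47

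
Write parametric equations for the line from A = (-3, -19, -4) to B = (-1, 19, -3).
Direction vector d = B - A = (2, 38, 1)
x = -3 + 2t, y = -19 + 38t, z = -4 + t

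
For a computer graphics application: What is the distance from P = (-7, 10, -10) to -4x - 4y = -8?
d = |(-4)(-7) + (-4)(10) + 0(-10) - (-8)| / √((-4)² + (-4)² + 0²) = 4/√32 = 0.7071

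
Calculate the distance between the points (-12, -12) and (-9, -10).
Using the distance formula: d = sqrt((x₂-x₁)² + (y₂-y₁)²)
dx = (-9) - (-12) = 3
dy = (-10) - (-12) = 2
d = sqrt(3² + 2²) = sqrt(9 + 4) = sqrt(13) = 3.61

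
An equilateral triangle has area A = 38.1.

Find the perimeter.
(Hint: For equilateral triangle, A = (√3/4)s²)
A = (√3/4)s²  →  s² = 4A/√3 = 4·38.1/√3 = 87.9882
s = 9.3802
Perimeter = 3s = 28.14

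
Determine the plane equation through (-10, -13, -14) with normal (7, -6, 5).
d = n·P = (7)(-10) + (-6)(-13) + (5)(-14) = -62
Plane: 7x - 6y + 5z = -62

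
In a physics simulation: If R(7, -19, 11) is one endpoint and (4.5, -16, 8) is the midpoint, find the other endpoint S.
S = (2×4.5 - 7, 2×(-16) - (-19), 2×8 - 11) = (2, -13, 5)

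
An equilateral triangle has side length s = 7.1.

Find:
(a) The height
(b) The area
(a) Height h = s·√3/2 = 7.1·√3/2 = 6.149
(b) Area = (√3/4)·s² = (√3/4)·7.1² = (√3/4)·50.41 = 21.83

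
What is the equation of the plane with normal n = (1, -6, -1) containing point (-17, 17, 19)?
d = n·P = (1)(-17) + (-6)(17) + (-1)(19) = -138
Plane: x - 6y - z = -138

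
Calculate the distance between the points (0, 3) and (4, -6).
Using the distance formula: d = sqrt((x₂-x₁)² + (y₂-y₁)²)
dx = 4 - 0 = 4
dy = (-6) - 3 = -9
d = sqrt(4² + (-9)²) = sqrt(16 + 81) = sqrt(97) = 9.85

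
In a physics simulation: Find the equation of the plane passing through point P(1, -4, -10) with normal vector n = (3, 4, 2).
d = n·P = (3)(1) + (4)(-4) + (2)(-10) = -33
Plane: 3x + 4y + 2z = -33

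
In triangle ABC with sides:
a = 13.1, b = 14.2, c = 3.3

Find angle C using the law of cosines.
cos(C) = (a² + b² - c²)/(2ab)
cos(C) = (13.1² + 14.2² - 3.3²)/(2·13.1·14.2) = 362.36/372.04 = 0.973981
C = arccos(0.973981) = 13.1°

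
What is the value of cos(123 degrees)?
cos(123 degrees) = -0.5446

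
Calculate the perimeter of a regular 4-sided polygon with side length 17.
Perimeter = number of sides * side length
Perimeter = 4 * 17
Perimeter = 68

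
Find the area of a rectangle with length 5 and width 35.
Area = length * width
Area = 5 * 35
Area = 175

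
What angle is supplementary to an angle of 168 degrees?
Supplementary angles sum to 180 degrees.
Other angle = 180 - 168
Other angle = 12 degrees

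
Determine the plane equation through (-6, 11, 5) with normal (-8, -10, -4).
d = n·P = (-8)(-6) + (-10)(11) + (-4)(5) = -82
Plane: -8x - 10y - 4z = -82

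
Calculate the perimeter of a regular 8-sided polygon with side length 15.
Perimeter = number of sides * side length
Perimeter = 8 * 15
Perimeter = 120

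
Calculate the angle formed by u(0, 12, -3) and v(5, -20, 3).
u·v = -249, |u|² = 153, |v|² = 434
cos θ = -249/√66402 ≈ -0.9663
θ ≈ 165.1°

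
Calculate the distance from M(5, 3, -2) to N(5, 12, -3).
d = √[(0)² + (9)² + (-1)²] = √82 = 9.055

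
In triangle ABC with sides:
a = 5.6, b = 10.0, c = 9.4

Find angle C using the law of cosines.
cos(C) = (a² + b² - c²)/(2ab)
cos(C) = (5.6² + 10.0² - 9.4²)/(2·5.6·10.0) = 43/112 = 0.383929
C = arccos(0.383929) = 67.42°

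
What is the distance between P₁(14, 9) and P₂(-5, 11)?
Using the distance formula: d = sqrt((x₂-x₁)² + (y₂-y₁)²)
dx = (-5) - 14 = -19
dy = 11 - 9 = 2
d = sqrt((-19)² + 2²) = sqrt(361 + 4) = sqrt(365) = 19.10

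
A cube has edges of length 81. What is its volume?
Volume = s³
Volume = 81³
Volume = 531441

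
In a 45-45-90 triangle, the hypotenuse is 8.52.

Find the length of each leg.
In a 45-45-90 triangle, hypotenuse = leg·√2  →  leg = hypotenuse/√2
leg = 8.52/√2 = 6.025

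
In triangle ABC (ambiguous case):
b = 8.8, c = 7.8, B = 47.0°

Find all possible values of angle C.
sin(C)/c = sin(B)/b  →  sin(C) = c·sin(B)/b = 7.8·sin(47.0°)/8.8 = 0.648245
C₁ = arcsin(0.648245) = 40.41°,  C₂ = 180° - C₁ = 139.59°
Check C₂: A = 180° - 47.0° - 139.59° = -6.59° ≤ 0, rejected
C = 40.41° (one solution)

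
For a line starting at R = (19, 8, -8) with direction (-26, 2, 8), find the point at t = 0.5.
P(0.5) = (19 + (-26)(0.5), 8 + 2(0.5), -8 + 8(0.5)) = (6, 9, -4)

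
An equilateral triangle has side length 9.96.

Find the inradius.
For an equilateral triangle, r = s/(2√3) where s is the side.
r = 9.96/(2√3) = 9.96/3.464102 = 2.875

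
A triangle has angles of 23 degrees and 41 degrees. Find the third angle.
Sum of angles in a triangle = 180 degrees
Third angle = 180 - 23 - 41
Third angle = 116 degrees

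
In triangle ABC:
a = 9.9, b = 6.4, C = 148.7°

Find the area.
Using A = ½ab·sin(C):
A = ½·9.9·6.4·sin(148.7°) = ½·63.36·0.519519 = 16.46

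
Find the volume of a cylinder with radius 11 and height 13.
Volume = pi * r² * h
Volume = pi * 11² * 13
Volume = pi * 121 * 13
Volume = pi * 1573
Volume = 4941.73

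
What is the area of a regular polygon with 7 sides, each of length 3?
For a regular 7-gon with side length s = 3:
Apothem a = s / (2*tan(pi/7)) = 3 / (2*tan(pi/7)) ≈ 3.1148
Perimeter P = 7 * 3 = 21
Area = (1/2) * P * a = (1/2) * 21 * 3.1148 = 32.71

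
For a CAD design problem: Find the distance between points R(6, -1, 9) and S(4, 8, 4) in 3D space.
d = √[(-2)² + (9)² + (-5)²] = √110 = 10.49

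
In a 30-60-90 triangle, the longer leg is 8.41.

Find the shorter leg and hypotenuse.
In a 30-60-90 triangle, sides are in ratio 1 : √3 : 2.
Long leg = short leg·√3  →  short leg = 8.41/√3 = 4.856
Hypotenuse = 2·(short leg) = 2·8.41/√3 = 9.711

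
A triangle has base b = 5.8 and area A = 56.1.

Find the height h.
A = ½bh  →  h = 2A/b
h = 2·56.1/5.8 = 19.34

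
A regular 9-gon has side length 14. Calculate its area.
For a regular 9-gon with side length s = 14:
Apothem a = s / (2*tan(pi/9)) = 14 / (2*tan(pi/9)) ≈ 19.23234
Perimeter P = 9 * 14 = 126
Area = (1/2) * P * a = (1/2) * 126 * 19.23234 = 1211.64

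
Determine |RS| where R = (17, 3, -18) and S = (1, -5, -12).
d = √[(-16)² + (-8)² + (6)²] = √356 = 18.87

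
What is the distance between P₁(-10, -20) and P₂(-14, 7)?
Using the distance formula: d = sqrt((x₂-x₁)² + (y₂-y₁)²)
dx = (-14) - (-10) = -4
dy = 7 - (-20) = 27
d = sqrt((-4)² + 27²) = sqrt(16 + 729) = sqrt(745) = 27.29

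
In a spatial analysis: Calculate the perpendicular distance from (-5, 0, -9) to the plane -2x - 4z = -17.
d = |(-2)(-5) + 0(0) + (-4)(-9) - (-17)| / √((-2)² + 0² + (-4)²) = 63/√20 = 14.09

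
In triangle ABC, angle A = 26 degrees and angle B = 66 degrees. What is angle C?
Sum of angles in a triangle = 180 degrees
Third angle = 180 - 26 - 66
Third angle = 88 degrees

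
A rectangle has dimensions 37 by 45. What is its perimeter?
Perimeter = 2 * (length + width)
Perimeter = 2 * (37 + 45)
Perimeter = 2 * 82
Perimeter = 164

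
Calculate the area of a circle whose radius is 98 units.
Area = pi * r²
Area = pi * 98²
Area = pi * 9604
Area = 30171.86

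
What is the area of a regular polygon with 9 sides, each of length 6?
For a regular 9-gon with side length s = 6:
Apothem a = s / (2*tan(pi/9)) = 6 / (2*tan(pi/9)) ≈ 8.24243
Perimeter P = 9 * 6 = 54
Area = (1/2) * P * a = (1/2) * 54 * 8.24243 = 222.55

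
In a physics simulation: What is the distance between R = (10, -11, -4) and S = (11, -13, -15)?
d = √[(1)² + (-2)² + (-11)²] = √126 = 11.22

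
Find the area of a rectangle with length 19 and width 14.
Area = length * width
Area = 19 * 14
Area = 266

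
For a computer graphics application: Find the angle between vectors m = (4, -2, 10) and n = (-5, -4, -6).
m·n = -72, |m|² = 120, |n|² = 77
cos θ = -72/√9240 ≈ -0.749
θ ≈ 138.5°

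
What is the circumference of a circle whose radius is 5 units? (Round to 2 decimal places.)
Circumference = 2 * pi * r
Circumference = 2 * pi * 5
Circumference = 31.42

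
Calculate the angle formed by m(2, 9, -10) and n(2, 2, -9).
m·n = 112, |m|² = 185, |n|² = 89
cos θ = 112/√16465 ≈ 0.8728
θ ≈ 29.21°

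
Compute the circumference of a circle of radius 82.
Circumference = 2 * pi * r
Circumference = 2 * pi * 82
Circumference = 515.22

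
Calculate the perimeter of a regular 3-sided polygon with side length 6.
Perimeter = number of sides * side length
Perimeter = 3 * 6
Perimeter = 18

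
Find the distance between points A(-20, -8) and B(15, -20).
Using the distance formula: d = sqrt((x₂-x₁)² + (y₂-y₁)²)
dx = 15 - (-20) = 35
dy = (-20) - (-8) = -12
d = sqrt(35² + (-12)²) = sqrt(1225 + 144) = sqrt(1369) = 37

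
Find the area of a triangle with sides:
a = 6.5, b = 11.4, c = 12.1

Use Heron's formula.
s = (a+b+c)/2 = (6.5+11.4+12.1)/2 = 15
A = √(s(s-a)(s-b)(s-c)) = √(15·8.5·3.6·2.9)
A = √1331.1 = 36.48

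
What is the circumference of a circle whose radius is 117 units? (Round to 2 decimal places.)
Circumference = 2 * pi * r
Circumference = 2 * pi * 117
Circumference = 735.13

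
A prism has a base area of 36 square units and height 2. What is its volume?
Volume = base area * height
Volume = 36 * 2
Volume = 72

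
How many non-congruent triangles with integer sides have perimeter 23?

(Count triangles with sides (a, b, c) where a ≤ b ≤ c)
With a ≤ b ≤ c and a + b + c = 23, the triangle inequality a + b > c gives c < 23/2, so c ≤ 11.
Iterate a from 1 to ⌊p/3⌋ = 7; for each a, b ranges from a to ⌊(p−a)/2⌋ with c = p − a − b, keeping only c ≥ b.
Triples: (1, 11, 11), (2, 10, 11), (3, 9, 11), …
Count = 14 triangles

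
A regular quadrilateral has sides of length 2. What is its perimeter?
Perimeter = number of sides * side length
Perimeter = 4 * 2
Perimeter = 8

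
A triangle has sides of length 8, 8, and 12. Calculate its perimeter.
Perimeter = sum of all sides
Perimeter = 8 + 8 + 12
Perimeter = 28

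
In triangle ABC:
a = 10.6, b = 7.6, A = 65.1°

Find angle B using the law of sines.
sin(B)/b = sin(A)/a
sin(B) = b·sin(A)/a = 7.6·sin(65.1°)/10.6 = 0.650333
B = arcsin(0.650333) = 40.57°  (b ≤ a, so B ≤ A and the acute solution is unique)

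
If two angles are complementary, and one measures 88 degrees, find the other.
Complementary angles sum to 90 degrees.
Other angle = 90 - 88
Other angle = 2 degrees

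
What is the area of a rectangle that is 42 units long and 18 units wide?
Area = length * width
Area = 42 * 18
Area = 756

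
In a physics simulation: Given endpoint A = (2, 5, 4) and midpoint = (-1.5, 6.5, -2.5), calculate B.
B = (2×(-1.5) - 2, 2×6.5 - 5, 2×(-2.5) - 4) = (-5, 8, -9)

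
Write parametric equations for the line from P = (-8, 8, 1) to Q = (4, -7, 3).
Direction vector d = Q - P = (12, -15, 2)
x = -8 + 12t, y = 8 - 15t, z = 1 + 2t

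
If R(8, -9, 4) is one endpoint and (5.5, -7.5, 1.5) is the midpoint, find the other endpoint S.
S = (2×5.5 - 8, 2×(-7.5) - (-9), 2×1.5 - 4) = (3, -6, -1)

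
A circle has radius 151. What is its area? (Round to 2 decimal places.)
Area = pi * r²
Area = pi * 151²
Area = pi * 22801
Area = 71631.45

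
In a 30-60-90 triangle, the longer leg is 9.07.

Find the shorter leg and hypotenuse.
In a 30-60-90 triangle, sides are in ratio 1 : √3 : 2.
Long leg = short leg·√3  →  short leg = 9.07/√3 = 5.237
Hypotenuse = 2·(short leg) = 2·9.07/√3 = 10.47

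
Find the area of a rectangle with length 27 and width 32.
Area = length * width
Area = 27 * 32
Area = 864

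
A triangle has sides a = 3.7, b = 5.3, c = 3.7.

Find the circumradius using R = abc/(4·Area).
s = (a+b+c)/2 = 6.35
Area = √(s(s-a)(s-b)(s-c)) = √(6.35·2.65·1.05·2.65) = 6.8427
R = abc/(4·Area) = (3.7·5.3·3.7)/(4·6.8427) = 72.557/27.3708 = 2.651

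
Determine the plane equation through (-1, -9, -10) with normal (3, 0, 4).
d = n·P = (3)(-1) + (0)(-9) + (4)(-10) = -43
Plane: 3x + 4z = -43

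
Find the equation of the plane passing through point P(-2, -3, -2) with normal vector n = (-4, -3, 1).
d = n·P = (-4)(-2) + (-3)(-3) + (1)(-2) = 15
Plane: -4x - 3y + z = 15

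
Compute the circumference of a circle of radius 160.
Circumference = 2 * pi * r
Circumference = 2 * pi * 160
Circumference = 1005.31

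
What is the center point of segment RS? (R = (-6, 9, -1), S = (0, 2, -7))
Midpoint = ((-6+0)/2, (9+2)/2, (-1-7)/2) = (-3, 5.5, -4)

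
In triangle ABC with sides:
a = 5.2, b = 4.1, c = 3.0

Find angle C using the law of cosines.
cos(C) = (a² + b² - c²)/(2ab)
cos(C) = (5.2² + 4.1² - 3.0²)/(2·5.2·4.1) = 34.85/42.64 = 0.817308
C = arccos(0.817308) = 35.18°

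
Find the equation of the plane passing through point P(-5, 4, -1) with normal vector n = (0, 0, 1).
d = n·P = (0)(-5) + (0)(4) + (1)(-1) = -1
Plane: z = -1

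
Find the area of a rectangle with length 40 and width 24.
Area = length * width
Area = 40 * 24
Area = 960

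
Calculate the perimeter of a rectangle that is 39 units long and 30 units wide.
Perimeter = 2 * (length + width)
Perimeter = 2 * (39 + 30)
Perimeter = 2 * 69
Perimeter = 138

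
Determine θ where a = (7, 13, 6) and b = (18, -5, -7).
a·b = 19, |a|² = 254, |b|² = 398
cos θ = 19/√101092 ≈ 0.05976
θ ≈ 86.57°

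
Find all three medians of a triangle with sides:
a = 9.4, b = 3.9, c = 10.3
Using m_x = ½√(2y² + 2z² - x²):
m_a = ½√(2·3.9² + 2·10.3² - 9.4²) = ½√154.24 = 6.21
m_b = ½√(2·9.4² + 2·10.3² - 3.9²) = ½√373.69 = 9.666
m_c = ½√(2·9.4² + 2·3.9² - 10.3²) = ½√101.05 = 5.026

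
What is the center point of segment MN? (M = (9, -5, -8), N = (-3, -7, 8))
Midpoint = ((9-3)/2, (-5-7)/2, (-8+8)/2) = (3, -6, 0)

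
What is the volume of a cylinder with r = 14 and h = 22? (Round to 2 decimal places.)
Volume = pi * r² * h
Volume = pi * 14² * 22
Volume = pi * 196 * 22
Volume = pi * 4312
Volume = 13546.55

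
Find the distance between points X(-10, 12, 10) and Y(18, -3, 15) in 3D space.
d = √[(28)² + (-15)² + (5)²] = √1034 = 32.16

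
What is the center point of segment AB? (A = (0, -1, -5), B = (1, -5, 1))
Midpoint = ((0+1)/2, (-1-5)/2, (-5+1)/2) = (0.5, -3, -2)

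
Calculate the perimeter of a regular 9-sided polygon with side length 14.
Perimeter = number of sides * side length
Perimeter = 9 * 14
Perimeter = 126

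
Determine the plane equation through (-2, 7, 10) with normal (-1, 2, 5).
d = n·P = (-1)(-2) + (2)(7) + (5)(10) = 66
Plane: -x + 2y + 5z = 66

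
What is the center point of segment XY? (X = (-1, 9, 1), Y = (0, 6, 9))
Midpoint = ((-1+0)/2, (9+6)/2, (1+9)/2) = (-0.5, 7.5, 5)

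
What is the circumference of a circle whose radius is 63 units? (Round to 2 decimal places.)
Circumference = 2 * pi * r
Circumference = 2 * pi * 63
Circumference = 395.84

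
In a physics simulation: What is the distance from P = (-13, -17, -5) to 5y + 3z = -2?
d = |0(-13) + 5(-17) + 3(-5) - (-2)| / √(0² + 5² + 3²) = 98/√34 = 16.81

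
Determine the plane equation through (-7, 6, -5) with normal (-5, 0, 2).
d = n·P = (-5)(-7) + (0)(6) + (2)(-5) = 25
Plane: -5x + 2z = 25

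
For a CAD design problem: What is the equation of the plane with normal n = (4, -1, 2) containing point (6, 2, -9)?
d = n·P = (4)(6) + (-1)(2) + (2)(-9) = 4
Plane: 4x - y + 2z = 4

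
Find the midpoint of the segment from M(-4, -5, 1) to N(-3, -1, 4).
Midpoint = ((-4-3)/2, (-5-1)/2, (1+4)/2) = (-3.5, -3, 2.5)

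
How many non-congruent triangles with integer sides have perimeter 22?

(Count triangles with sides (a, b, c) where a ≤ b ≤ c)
With a ≤ b ≤ c and a + b + c = 22, the triangle inequality a + b > c gives c < 22/2, so c ≤ 10.
Iterate a from 1 to ⌊p/3⌋ = 7; for each a, b ranges from a to ⌊(p−a)/2⌋ with c = p − a − b, keeping only c ≥ b.
Triples: (2, 10, 10), (3, 9, 10), (4, 8, 10), …
Count = 10 triangles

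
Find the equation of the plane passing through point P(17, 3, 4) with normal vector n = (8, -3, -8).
d = n·P = (8)(17) + (-3)(3) + (-8)(4) = 95
Plane: 8x - 3y - 8z = 95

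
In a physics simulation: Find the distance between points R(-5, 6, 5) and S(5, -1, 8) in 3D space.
d = √[(10)² + (-7)² + (3)²] = √158 = 12.57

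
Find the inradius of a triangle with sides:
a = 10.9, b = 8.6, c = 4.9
s = (a+b+c)/2 = (10.9+8.6+4.9)/2 = 12.2
Area = √(s(s-a)(s-b)(s-c)) = √(12.2·1.3·3.6·7.3) = 20.4157
r = Area/s = 20.4157/12.2 = 1.673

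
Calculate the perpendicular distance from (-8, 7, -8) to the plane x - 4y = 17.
d = |1(-8) + (-4)(7) + 0(-8) - (17)| / √(1² + (-4)² + 0²) = 53/√17 = 12.85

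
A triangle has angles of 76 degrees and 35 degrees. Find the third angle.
Sum of angles in a triangle = 180 degrees
Third angle = 180 - 76 - 35
Third angle = 69 degrees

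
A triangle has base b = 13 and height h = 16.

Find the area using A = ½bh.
A = ½·13·16 = 104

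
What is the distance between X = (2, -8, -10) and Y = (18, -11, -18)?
d = √[(16)² + (-3)² + (-8)²] = √329 = 18.14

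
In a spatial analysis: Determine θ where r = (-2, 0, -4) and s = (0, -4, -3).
r·s = 12, |r|² = 20, |s|² = 25
cos θ = 12/√500 ≈ 0.5367
θ ≈ 57.54°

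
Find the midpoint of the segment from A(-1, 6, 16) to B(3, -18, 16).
Midpoint = ((-1+3)/2, (6-18)/2, (16+16)/2) = (1, -6, 16)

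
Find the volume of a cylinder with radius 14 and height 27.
Volume = pi * r² * h
Volume = pi * 14² * 27
Volume = pi * 196 * 27
Volume = pi * 5292
Volume = 16625.31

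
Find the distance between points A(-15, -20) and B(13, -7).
Using the distance formula: d = sqrt((x₂-x₁)² + (y₂-y₁)²)
dx = 13 - (-15) = 28
dy = (-7) - (-20) = 13
d = sqrt(28² + 13²) = sqrt(784 + 169) = sqrt(953) = 30.87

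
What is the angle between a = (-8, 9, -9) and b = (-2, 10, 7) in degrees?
a·b = 43, |a|² = 226, |b|² = 153
cos θ = 43/√34578 ≈ 0.2312
θ ≈ 76.63°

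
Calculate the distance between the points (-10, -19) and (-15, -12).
Using the distance formula: d = sqrt((x₂-x₁)² + (y₂-y₁)²)
dx = (-15) - (-10) = -5
dy = (-12) - (-19) = 7
d = sqrt((-5)² + 7²) = sqrt(25 + 49) = sqrt(74) = 8.60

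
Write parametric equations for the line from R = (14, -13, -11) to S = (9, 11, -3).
Direction vector d = S - R = (-5, 24, 8)
x = 14 - 5t, y = -13 + 24t, z = -11 + 8t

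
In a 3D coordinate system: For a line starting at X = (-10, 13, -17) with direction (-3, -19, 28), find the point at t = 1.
P(1) = (-10 + (-3)(1), 13 + (-19)(1), -17 + 28(1)) = (-13, -6, 11)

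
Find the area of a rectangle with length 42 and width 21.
Area = length * width
Area = 42 * 21
Area = 882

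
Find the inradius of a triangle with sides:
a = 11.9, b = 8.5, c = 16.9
s = (a+b+c)/2 = (11.9+8.5+16.9)/2 = 18.65
Area = √(s(s-a)(s-b)(s-c)) = √(18.65·6.75·10.15·1.75) = 47.2872
r = Area/s = 47.2872/18.65 = 2.536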